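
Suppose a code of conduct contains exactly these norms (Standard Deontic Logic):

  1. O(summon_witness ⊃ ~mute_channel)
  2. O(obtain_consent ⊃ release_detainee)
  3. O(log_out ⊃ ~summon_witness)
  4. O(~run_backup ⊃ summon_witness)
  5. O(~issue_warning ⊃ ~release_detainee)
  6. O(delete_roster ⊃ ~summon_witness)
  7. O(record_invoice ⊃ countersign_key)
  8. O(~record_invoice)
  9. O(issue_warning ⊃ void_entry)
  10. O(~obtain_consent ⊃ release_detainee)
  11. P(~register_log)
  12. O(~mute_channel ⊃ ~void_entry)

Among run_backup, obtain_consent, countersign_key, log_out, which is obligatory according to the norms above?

run_backup

By case analysis on ~obtain_consent: premise 10 gives O(~obtain_consent ⊃ release_detainee) and premise 2 gives O(obtain_consent ⊃ release_detainee), so O(release_detainee) either way.
The contrapositive of premise 5 (O(~issue_warning ⊃ ~release_detainee)) is O(release_detainee ⊃ issue_warning), and O(release_detainee) is already established, so O(issue_warning).
Applying K to premise 9 (O(issue_warning ⊃ void_entry)) and O(issue_warning) yields O(void_entry).
The contrapositive of premise 12 (O(~mute_channel ⊃ ~void_entry)) is O(void_entry ⊃ mute_channel), and O(void_entry) is already established, so O(mute_channel).
Premise 1, O(summon_witness ⊃ ~mute_channel), contraposes to O(mute_channel ⊃ ~summon_witness); with O(mute_channel) we get O(~summon_witness).
Premise 4, O(~run_backup ⊃ summon_witness), contraposes to O(~summon_witness ⊃ run_backup); with O(~summon_witness) we get O(run_backup).
So O(run_backup) holds — run_backup is obligatory. None of the other listed options is made obligatory by any chain of premises.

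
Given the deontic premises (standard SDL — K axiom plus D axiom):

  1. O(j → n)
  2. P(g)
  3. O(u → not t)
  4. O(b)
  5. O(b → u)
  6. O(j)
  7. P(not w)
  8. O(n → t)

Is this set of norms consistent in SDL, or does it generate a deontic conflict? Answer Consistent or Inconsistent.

From premise 6 we have O(j).
Applying K to premise 1 (O(j → n)) and O(j) yields O(n).
With premise 8, O(n → t), the K-axiom yields O(t).
Premise 3 is O(u → not t); contrapositively O(t → not u). Since O(t) holds, K gives O(not u).
The contrapositive of premise 5 (O(b → u)) is O(not u → not b), and O(not u) is already established, so O(not b).
Yet premise 4 states O(b).
We now have both O(not b) and O(b) — b is simultaneously obligatory and forbidden, violating the D-axiom.

Inconsistent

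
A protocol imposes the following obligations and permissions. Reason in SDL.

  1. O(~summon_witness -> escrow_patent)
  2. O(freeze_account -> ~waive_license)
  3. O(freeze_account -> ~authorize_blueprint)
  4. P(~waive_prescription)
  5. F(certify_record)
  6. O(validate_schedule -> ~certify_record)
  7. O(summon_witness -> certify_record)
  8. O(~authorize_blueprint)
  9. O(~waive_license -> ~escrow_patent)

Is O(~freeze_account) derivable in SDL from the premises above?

Yes

Premise 5 is F(certify_record), i.e. O(~certify_record).
Premise 7, O(summon_witness -> certify_record), contraposes to O(~certify_record -> ~summon_witness); with O(~certify_record) we get O(~summon_witness).
Premise 1 is O(~summon_witness -> escrow_patent); since O(~summon_witness), deontic closure gives O(escrow_patent).
The contrapositive of premise 9 (O(~waive_license -> ~escrow_patent)) is O(escrow_patent -> waive_license), and O(escrow_patent) is already established, so O(waive_license).
Premise 2, O(freeze_account -> ~waive_license), contraposes to O(waive_license -> ~freeze_account); with O(waive_license) we get O(~freeze_account).
Premises 3, 4, 6, 8 do not contribute to this derivation.
So O(~freeze_account) follows.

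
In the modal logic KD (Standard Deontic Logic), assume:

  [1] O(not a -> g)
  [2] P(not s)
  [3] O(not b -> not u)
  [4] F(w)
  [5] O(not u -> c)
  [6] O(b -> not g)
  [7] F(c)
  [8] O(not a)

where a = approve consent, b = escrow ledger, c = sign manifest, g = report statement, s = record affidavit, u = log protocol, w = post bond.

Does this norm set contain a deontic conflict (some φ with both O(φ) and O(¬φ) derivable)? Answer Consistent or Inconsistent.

Inconsistent

Premise 7 is F(c), i.e. O(not c).
Premise 5 is O(not u -> c); contrapositively O(not c -> u). Since O(not c) holds, K gives O(u).
The contrapositive of premise 3 (O(not b -> not u)) is O(u -> b), and O(u) is already established, so O(b).
From O(b) and premise 6, O(b -> not g), we obtain O(not g).
Premise 1, O(not a -> g), contraposes to O(not g -> a); with O(not g) we get O(a).
Yet premise 8 states O(not a).
We now have both O(a) and O(not a) — a is simultaneously obligatory and forbidden, violating the D-axiom.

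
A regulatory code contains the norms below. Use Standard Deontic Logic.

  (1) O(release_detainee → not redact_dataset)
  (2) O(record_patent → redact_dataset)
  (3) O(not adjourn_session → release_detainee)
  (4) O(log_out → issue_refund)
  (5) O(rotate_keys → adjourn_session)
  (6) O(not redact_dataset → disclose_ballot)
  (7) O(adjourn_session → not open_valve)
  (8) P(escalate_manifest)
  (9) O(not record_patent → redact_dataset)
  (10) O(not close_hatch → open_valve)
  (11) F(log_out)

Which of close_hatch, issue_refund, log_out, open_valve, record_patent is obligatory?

close_hatch

Premises 2 and 9 are O(record_patent → redact_dataset) and O(not record_patent → redact_dataset); every ideal world satisfies record_patent or not record_patent, so in either case redact_dataset holds — hence O(redact_dataset).
Premise 1, O(release_detainee → not redact_dataset), contraposes to O(redact_dataset → not release_detainee); with O(redact_dataset) we get O(not release_detainee).
The contrapositive of premise 3 (O(not adjourn_session → release_detainee)) is O(not release_detainee → adjourn_session), and O(not release_detainee) is already established, so O(adjourn_session).
From O(adjourn_session) and premise 7, O(adjourn_session → not open_valve), we obtain O(not open_valve).
The contrapositive of premise 10 (O(not close_hatch → open_valve)) is O(not open_valve → close_hatch), and O(not open_valve) is already established, so O(close_hatch).
So O(close_hatch) holds — close_hatch is obligatory. None of the other listed options is made obligatory by any chain of premises.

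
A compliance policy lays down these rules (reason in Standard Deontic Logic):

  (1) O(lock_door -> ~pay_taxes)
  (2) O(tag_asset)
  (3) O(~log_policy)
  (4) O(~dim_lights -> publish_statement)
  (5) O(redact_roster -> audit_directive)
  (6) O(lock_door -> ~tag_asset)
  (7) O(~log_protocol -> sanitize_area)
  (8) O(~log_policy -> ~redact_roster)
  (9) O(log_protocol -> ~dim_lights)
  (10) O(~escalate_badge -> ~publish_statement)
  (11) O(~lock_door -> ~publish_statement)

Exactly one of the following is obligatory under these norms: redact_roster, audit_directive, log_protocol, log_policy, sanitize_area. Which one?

sanitize_area

Premise 2 gives O(tag_asset).
Premise 6 is O(lock_door -> ~tag_asset); contrapositively O(tag_asset -> ~lock_door). Since O(tag_asset) holds, K gives O(~lock_door).
With premise 11, O(~lock_door -> ~publish_statement), the K-axiom yields O(~publish_statement).
Premise 4, O(~dim_lights -> publish_statement), contraposes to O(~publish_statement -> dim_lights); with O(~publish_statement) we get O(dim_lights).
The contrapositive of premise 9 (O(log_protocol -> ~dim_lights)) is O(dim_lights -> ~log_protocol), and O(dim_lights) is already established, so O(~log_protocol).
From O(~log_protocol) and premise 7, O(~log_protocol -> sanitize_area), we obtain O(sanitize_area).
So O(sanitize_area) holds — sanitize_area is obligatory. None of the other listed options is made obligatory by any chain of premises.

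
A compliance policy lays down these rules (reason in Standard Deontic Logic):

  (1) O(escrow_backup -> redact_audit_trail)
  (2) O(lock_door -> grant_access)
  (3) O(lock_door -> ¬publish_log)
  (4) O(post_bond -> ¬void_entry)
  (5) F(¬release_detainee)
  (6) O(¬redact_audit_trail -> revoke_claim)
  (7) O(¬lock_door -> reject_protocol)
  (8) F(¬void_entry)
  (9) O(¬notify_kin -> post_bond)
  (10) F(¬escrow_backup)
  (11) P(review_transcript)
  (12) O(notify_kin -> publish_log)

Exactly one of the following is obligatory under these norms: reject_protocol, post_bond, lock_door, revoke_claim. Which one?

Premise 8, F(¬void_entry), is equivalent to O(void_entry).
Premise 4 is O(post_bond -> ¬void_entry); contrapositively O(void_entry -> ¬post_bond). Since O(void_entry) holds, K gives O(¬post_bond).
Premise 9 is O(¬notify_kin -> post_bond); contrapositively O(¬post_bond -> notify_kin). Since O(¬post_bond) holds, K gives O(notify_kin).
Premise 12 is O(notify_kin -> publish_log); since O(notify_kin), deontic closure gives O(publish_log).
Premise 3, O(lock_door -> ¬publish_log), contraposes to O(publish_log -> ¬lock_door); with O(publish_log) we get O(¬lock_door).
From O(¬lock_door) and premise 7, O(¬lock_door -> reject_protocol), we obtain O(reject_protocol).
So O(reject_protocol) holds — reject_protocol is obligatory. None of the other listed options is made obligatory by any chain of premises.

reject_protocol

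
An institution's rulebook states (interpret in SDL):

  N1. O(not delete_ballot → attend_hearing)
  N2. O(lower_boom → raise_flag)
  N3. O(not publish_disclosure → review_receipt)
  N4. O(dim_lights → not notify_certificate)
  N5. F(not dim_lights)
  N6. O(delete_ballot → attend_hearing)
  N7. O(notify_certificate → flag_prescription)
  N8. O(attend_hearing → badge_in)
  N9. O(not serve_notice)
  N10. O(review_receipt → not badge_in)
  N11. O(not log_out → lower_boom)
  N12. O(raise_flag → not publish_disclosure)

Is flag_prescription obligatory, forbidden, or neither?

Premise 7 is O(notify_certificate → flag_prescription), but O(notify_certificate) is not derivable from the premises, so it does not yield O(flag_prescription).
No premise or chain of K-axiom applications forces O(flag_prescription), and none forces O(not flag_prescription). So flag_prescription is neither obligatory nor forbidden under these norms.

Neither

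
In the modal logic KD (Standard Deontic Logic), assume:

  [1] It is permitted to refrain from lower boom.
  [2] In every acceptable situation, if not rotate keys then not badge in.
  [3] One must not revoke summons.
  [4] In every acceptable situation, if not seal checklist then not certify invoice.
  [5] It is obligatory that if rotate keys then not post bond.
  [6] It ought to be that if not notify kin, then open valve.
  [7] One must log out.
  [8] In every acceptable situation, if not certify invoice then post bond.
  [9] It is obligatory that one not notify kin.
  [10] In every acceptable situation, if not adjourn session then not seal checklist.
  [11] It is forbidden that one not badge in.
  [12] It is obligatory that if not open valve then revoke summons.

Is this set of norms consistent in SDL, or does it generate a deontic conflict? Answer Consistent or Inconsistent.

Consistent

Premise 12 is O(¬open_valve → revoke_summons), but O(¬open_valve) is not derivable from the premises, so it does not yield O(revoke_summons).
So O(revoke_summons) is not derivable, and the apparent clash with O(¬revoke_summons) does not arise.
A world satisfying every obligation exists (e.g. adjourn_session=true, badge_in=true, certify_invoice=true, log_out=true, lower_boom=false, notify_kin=false, open_valve=true, post_bond=false, revoke_summons=false, rotate_keys=true, seal_checklist=true); no atom is both obligatory and forbidden, so the set is consistent.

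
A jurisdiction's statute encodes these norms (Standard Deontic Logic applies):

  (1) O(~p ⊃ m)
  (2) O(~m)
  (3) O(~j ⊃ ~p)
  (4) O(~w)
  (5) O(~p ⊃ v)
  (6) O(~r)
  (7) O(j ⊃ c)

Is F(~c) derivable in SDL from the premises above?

Yes

Premise 2 gives O(~m).
The contrapositive of premise 1 (O(~p ⊃ m)) is O(~m ⊃ p), and O(~m) is already established, so O(p).
The contrapositive of premise 3 (O(~j ⊃ ~p)) is O(p ⊃ j), and O(p) is already established, so O(j).
From O(j) and premise 7, O(j ⊃ c), we obtain O(c).
Premises 4, 5, 6 do not contribute to this derivation.
So O(c) holds, i.e. F(~c). The claim follows.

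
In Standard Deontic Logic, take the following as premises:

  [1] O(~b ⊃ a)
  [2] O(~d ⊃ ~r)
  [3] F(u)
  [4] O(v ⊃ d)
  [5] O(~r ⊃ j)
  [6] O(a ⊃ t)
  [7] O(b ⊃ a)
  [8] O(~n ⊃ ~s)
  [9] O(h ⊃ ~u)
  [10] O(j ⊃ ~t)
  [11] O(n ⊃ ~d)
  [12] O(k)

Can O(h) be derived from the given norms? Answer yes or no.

Premise 9 is O(h ⊃ ~u); even if O(~u) held, inferring O(h) would be affirming the consequent — invalid.
No other premise forces O(h). An ideal world satisfying every premise can still have h false, so O(h) is not derivable.

No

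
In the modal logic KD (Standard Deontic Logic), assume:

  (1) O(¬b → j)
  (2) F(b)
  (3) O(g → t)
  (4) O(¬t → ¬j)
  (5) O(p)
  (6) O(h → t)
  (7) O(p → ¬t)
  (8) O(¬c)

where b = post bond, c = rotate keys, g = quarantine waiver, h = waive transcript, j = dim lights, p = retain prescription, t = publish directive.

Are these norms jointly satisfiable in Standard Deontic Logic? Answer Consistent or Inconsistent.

F(b) at premise 2 means O(¬b).
From O(¬b) and premise 1, O(¬b → j), we obtain O(j).
Premise 4, O(¬t → ¬j), contraposes to O(j → t); with O(j) we get O(t).
Premise 7 is O(p → ¬t); contrapositively O(t → ¬p). Since O(t) holds, K gives O(¬p).
Yet premise 5 states O(p).
We now have both O(¬p) and O(p) — p is simultaneously obligatory and forbidden, violating the D-axiom.

Inconsistent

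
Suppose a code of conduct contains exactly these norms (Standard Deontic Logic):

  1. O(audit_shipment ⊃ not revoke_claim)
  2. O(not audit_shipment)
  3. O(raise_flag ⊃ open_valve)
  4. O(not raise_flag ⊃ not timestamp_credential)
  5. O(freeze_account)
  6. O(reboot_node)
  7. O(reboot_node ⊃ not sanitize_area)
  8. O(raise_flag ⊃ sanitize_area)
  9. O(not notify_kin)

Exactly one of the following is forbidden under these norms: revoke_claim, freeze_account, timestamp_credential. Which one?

timestamp_credential

Premise 6 gives O(reboot_node).
Premise 7 is O(reboot_node ⊃ not sanitize_area); since O(reboot_node), deontic closure gives O(not sanitize_area).
The contrapositive of premise 8 (O(raise_flag ⊃ sanitize_area)) is O(not sanitize_area ⊃ not raise_flag), and O(not sanitize_area) is already established, so O(not raise_flag).
With premise 4, O(not raise_flag ⊃ not timestamp_credential), the K-axiom yields O(not timestamp_credential).
So O(not timestamp_credential) holds, i.e. timestamp_credential is forbidden. None of the other listed options is forbidden under the premises.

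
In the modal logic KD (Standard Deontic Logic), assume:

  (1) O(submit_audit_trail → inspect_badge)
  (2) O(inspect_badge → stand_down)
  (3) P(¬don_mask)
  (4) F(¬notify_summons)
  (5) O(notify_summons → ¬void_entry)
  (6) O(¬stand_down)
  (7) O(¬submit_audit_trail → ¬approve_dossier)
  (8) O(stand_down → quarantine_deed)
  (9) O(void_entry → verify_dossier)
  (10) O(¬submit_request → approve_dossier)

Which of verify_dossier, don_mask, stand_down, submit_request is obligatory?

Premise 6 states O(¬stand_down) outright.
Premise 2 is O(inspect_badge → stand_down); contrapositively O(¬stand_down → ¬inspect_badge). Since O(¬stand_down) holds, K gives O(¬inspect_badge).
Premise 1 is O(submit_audit_trail → inspect_badge); contrapositively O(¬inspect_badge → ¬submit_audit_trail). Since O(¬inspect_badge) holds, K gives O(¬submit_audit_trail).
Premise 7 is O(¬submit_audit_trail → ¬approve_dossier); since O(¬submit_audit_trail), deontic closure gives O(¬approve_dossier).
Premise 10 is O(¬submit_request → approve_dossier); contrapositively O(¬approve_dossier → submit_request). Since O(¬approve_dossier) holds, K gives O(submit_request).
So O(submit_request) holds — submit_request is obligatory. None of the other listed options is made obligatory by any chain of premises.

submit_request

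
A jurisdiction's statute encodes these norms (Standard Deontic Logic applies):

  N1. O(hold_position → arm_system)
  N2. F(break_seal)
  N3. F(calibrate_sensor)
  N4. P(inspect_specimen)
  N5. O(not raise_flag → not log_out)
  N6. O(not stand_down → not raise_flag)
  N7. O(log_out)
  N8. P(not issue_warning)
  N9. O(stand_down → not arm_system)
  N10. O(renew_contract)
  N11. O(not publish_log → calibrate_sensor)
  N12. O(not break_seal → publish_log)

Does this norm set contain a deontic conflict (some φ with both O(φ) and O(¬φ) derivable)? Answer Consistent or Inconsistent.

Premise 11 is O(not publish_log → calibrate_sensor), but O(not publish_log) is not derivable from the premises, so it does not yield O(calibrate_sensor).
So O(calibrate_sensor) is not derivable, and the apparent clash with O(not calibrate_sensor) does not arise.
A world satisfying every obligation exists (e.g. arm_system=false, break_seal=false, calibrate_sensor=false, hold_position=false, inspect_specimen=false, issue_warning=false, log_out=true, publish_log=true, raise_flag=true, renew_contract=true, stand_down=true); no atom is both obligatory and forbidden, so the set is consistent.

Consistent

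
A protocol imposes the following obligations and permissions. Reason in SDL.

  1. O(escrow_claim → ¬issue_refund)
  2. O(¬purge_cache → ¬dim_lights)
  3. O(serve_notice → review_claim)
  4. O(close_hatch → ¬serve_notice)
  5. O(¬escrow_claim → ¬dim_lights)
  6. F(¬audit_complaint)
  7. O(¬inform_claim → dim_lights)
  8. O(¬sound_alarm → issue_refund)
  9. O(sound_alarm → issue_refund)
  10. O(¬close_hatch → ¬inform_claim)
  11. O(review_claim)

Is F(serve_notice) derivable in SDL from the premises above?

Premises 8 and 9 are O(¬sound_alarm → issue_refund) and O(sound_alarm → issue_refund); every ideal world satisfies ¬sound_alarm or sound_alarm, so in either case issue_refund holds — hence O(issue_refund).
Premise 1, O(escrow_claim → ¬issue_refund), contraposes to O(issue_refund → ¬escrow_claim); with O(issue_refund) we get O(¬escrow_claim).
Applying K to premise 5 (O(¬escrow_claim → ¬dim_lights)) and O(¬escrow_claim) yields O(¬dim_lights).
Premise 7 is O(¬inform_claim → dim_lights); contrapositively O(¬dim_lights → inform_claim). Since O(¬dim_lights) holds, K gives O(inform_claim).
Premise 10, O(¬close_hatch → ¬inform_claim), contraposes to O(inform_claim → close_hatch); with O(inform_claim) we get O(close_hatch).
Premise 4 is O(close_hatch → ¬serve_notice); since O(close_hatch), deontic closure gives O(¬serve_notice).
Premises 2, 3, 6, 11 do not contribute to this derivation.
So O(¬serve_notice) holds, i.e. F(serve_notice). The claim follows.

Yes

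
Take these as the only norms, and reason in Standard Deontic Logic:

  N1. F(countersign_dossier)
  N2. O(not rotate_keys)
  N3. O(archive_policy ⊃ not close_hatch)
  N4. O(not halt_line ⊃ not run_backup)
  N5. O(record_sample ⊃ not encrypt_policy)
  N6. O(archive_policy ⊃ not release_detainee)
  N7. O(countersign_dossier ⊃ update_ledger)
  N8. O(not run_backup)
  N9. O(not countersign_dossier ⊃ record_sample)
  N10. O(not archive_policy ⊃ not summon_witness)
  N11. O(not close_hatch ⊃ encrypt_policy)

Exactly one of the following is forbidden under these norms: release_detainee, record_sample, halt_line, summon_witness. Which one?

summon_witness

Premise 1 is F(countersign_dossier), i.e. O(not countersign_dossier).
With premise 9, O(not countersign_dossier ⊃ record_sample), the K-axiom yields O(record_sample).
From O(record_sample) and premise 5, O(record_sample ⊃ not encrypt_policy), we obtain O(not encrypt_policy).
Premise 11, O(not close_hatch ⊃ encrypt_policy), contraposes to O(not encrypt_policy ⊃ close_hatch); with O(not encrypt_policy) we get O(close_hatch).
Premise 3, O(archive_policy ⊃ not close_hatch), contraposes to O(close_hatch ⊃ not archive_policy); with O(close_hatch) we get O(not archive_policy).
Premise 10 is O(not archive_policy ⊃ not summon_witness); since O(not archive_policy), deontic closure gives O(not summon_witness).
So O(not summon_witness) holds, i.e. summon_witness is forbidden. None of the other listed options is forbidden under the premises.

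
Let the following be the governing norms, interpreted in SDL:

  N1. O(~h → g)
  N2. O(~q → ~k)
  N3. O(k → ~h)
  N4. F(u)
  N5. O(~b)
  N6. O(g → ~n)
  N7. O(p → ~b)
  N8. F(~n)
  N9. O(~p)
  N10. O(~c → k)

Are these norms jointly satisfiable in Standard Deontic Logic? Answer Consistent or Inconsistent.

Premise 7 is O(p → ~b); even if O(~b) held, inferring O(p) would be affirming the consequent — invalid.
So O(p) is not derivable, and the apparent clash with O(~p) does not arise.
A world satisfying every obligation exists (e.g. b=false, c=true, g=false, h=true, k=false, n=true, p=false, q=false, u=false); no atom is both obligatory and forbidden, so the set is consistent.

Consistent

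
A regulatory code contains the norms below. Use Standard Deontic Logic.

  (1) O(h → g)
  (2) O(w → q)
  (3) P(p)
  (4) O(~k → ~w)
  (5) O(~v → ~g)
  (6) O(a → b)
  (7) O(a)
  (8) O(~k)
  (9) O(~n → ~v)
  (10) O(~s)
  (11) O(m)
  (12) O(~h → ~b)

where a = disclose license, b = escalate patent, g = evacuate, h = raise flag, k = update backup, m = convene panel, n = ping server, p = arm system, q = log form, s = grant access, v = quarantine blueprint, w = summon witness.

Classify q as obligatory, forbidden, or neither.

Premise 2 is O(w → q), but O(w) is not derivable from the premises, so it does not yield O(q).
No premise or chain of K-axiom applications forces O(q), and none forces O(~q). So q is neither obligatory nor forbidden under these norms.

Neither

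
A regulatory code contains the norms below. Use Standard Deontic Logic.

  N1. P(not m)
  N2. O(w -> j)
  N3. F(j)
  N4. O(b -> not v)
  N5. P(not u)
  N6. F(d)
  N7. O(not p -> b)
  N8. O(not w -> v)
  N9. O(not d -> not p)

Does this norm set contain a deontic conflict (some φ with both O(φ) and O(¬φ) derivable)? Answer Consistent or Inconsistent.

Premise 6 is F(d), i.e. O(not d).
With premise 9, O(not d -> not p), the K-axiom yields O(not p).
With premise 7, O(not p -> b), the K-axiom yields O(b).
Premise 4 is O(b -> not v); since O(b), deontic closure gives O(not v).
The contrapositive of premise 8 (O(not w -> v)) is O(not v -> w), and O(not v) is already established, so O(w).
From O(w) and premise 2, O(w -> j), we obtain O(j).
Yet premise 3 is F(j), i.e. O(not j).
We now have both O(j) and O(not j) — j is simultaneously obligatory and forbidden, violating the D-axiom.

Inconsistent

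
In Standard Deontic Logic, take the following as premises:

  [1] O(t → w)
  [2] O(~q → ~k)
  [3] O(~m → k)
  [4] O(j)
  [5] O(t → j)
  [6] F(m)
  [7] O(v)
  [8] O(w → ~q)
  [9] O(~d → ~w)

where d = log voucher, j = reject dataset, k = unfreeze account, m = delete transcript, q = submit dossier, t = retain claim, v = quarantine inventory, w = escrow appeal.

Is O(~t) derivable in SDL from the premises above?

Premise 6, F(m), is equivalent to O(~m).
Premise 3 is O(~m → k); since O(~m), deontic closure gives O(k).
The contrapositive of premise 2 (O(~q → ~k)) is O(k → q), and O(k) is already established, so O(q).
Premise 8, O(w → ~q), contraposes to O(q → ~w); with O(q) we get O(~w).
Premise 1 is O(t → w); contrapositively O(~w → ~t). Since O(~w) holds, K gives O(~t).
Premises 4, 5, 7, 9 do not contribute to this derivation.
So O(~t) follows.

Yes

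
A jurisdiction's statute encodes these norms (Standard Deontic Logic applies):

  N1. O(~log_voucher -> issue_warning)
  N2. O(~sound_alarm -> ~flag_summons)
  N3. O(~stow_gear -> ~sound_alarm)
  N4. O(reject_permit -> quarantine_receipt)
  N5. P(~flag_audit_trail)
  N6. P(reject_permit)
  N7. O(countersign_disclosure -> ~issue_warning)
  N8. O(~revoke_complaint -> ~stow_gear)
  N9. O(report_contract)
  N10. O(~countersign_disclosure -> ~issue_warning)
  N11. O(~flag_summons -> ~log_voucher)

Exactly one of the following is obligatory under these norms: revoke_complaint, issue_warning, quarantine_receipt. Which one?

By case analysis on ~countersign_disclosure: premise 10 gives O(~countersign_disclosure -> ~issue_warning) and premise 7 gives O(countersign_disclosure -> ~issue_warning), so O(~issue_warning) either way.
Premise 1, O(~log_voucher -> issue_warning), contraposes to O(~issue_warning -> log_voucher); with O(~issue_warning) we get O(log_voucher).
Premise 11 is O(~flag_summons -> ~log_voucher); contrapositively O(log_voucher -> flag_summons). Since O(log_voucher) holds, K gives O(flag_summons).
Premise 2 is O(~sound_alarm -> ~flag_summons); contrapositively O(flag_summons -> sound_alarm). Since O(flag_summons) holds, K gives O(sound_alarm).
Premise 3, O(~stow_gear -> ~sound_alarm), contraposes to O(sound_alarm -> stow_gear); with O(sound_alarm) we get O(stow_gear).
Premise 8, O(~revoke_complaint -> ~stow_gear), contraposes to O(stow_gear -> revoke_complaint); with O(stow_gear) we get O(revoke_complaint).
So O(revoke_complaint) holds — revoke_complaint is obligatory. None of the other listed options is made obligatory by any chain of premises.

revoke_complaint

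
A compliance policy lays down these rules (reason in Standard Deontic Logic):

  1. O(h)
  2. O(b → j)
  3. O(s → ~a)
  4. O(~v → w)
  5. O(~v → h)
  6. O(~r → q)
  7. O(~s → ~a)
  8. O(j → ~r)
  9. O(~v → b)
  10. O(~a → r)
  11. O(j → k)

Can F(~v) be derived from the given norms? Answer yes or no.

By case analysis on s: premise 3 gives O(s → ~a) and premise 7 gives O(~s → ~a), so O(~a) either way.
With premise 10, O(~a → r), the K-axiom yields O(r).
The contrapositive of premise 8 (O(j → ~r)) is O(r → ~j), and O(r) is already established, so O(~j).
Premise 2, O(b → j), contraposes to O(~j → ~b); with O(~j) we get O(~b).
Premise 9 is O(~v → b); contrapositively O(~b → v). Since O(~b) holds, K gives O(v).
Premises 1, 4, 5, 6, 11 do not contribute to this derivation.
So O(v) holds, i.e. F(~v). The claim follows.

Yes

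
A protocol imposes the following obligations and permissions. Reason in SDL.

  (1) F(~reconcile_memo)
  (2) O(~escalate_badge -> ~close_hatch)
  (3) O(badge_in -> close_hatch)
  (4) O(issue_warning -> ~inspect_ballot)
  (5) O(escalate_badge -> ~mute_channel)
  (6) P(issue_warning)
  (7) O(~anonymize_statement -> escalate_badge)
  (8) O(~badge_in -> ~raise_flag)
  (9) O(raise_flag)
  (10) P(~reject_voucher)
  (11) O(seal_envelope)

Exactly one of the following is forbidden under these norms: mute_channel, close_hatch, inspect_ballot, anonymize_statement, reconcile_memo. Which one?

From premise 9 we have O(raise_flag).
The contrapositive of premise 8 (O(~badge_in -> ~raise_flag)) is O(raise_flag -> badge_in), and O(raise_flag) is already established, so O(badge_in).
Premise 3 is O(badge_in -> close_hatch); since O(badge_in), deontic closure gives O(close_hatch).
Premise 2, O(~escalate_badge -> ~close_hatch), contraposes to O(close_hatch -> escalate_badge); with O(close_hatch) we get O(escalate_badge).
From O(escalate_badge) and premise 5, O(escalate_badge -> ~mute_channel), we obtain O(~mute_channel).
So O(~mute_channel) holds, i.e. mute_channel is forbidden. None of the other listed options is forbidden under the premises.

mute_channel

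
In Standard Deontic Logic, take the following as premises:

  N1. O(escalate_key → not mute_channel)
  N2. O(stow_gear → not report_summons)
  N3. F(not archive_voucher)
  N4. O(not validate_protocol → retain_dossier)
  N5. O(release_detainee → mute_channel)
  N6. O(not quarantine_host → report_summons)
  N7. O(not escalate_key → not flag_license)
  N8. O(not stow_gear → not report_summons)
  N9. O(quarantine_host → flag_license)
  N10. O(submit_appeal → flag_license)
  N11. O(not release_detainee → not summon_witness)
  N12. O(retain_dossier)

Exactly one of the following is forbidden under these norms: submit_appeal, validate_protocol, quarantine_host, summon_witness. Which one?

Premises 8 and 2 are O(not stow_gear → not report_summons) and O(stow_gear → not report_summons); every ideal world satisfies not stow_gear or stow_gear, so in either case not report_summons holds — hence O(not report_summons).
Premise 6, O(not quarantine_host → report_summons), contraposes to O(not report_summons → quarantine_host); with O(not report_summons) we get O(quarantine_host).
From O(quarantine_host) and premise 9, O(quarantine_host → flag_license), we obtain O(flag_license).
Premise 7 is O(not escalate_key → not flag_license); contrapositively O(flag_license → escalate_key). Since O(flag_license) holds, K gives O(escalate_key).
Applying K to premise 1 (O(escalate_key → not mute_channel)) and O(escalate_key) yields O(not mute_channel).
Premise 5, O(release_detainee → mute_channel), contraposes to O(not mute_channel → not release_detainee); with O(not mute_channel) we get O(not release_detainee).
Applying K to premise 11 (O(not release_detainee → not summon_witness)) and O(not release_detainee) yields O(not summon_witness).
So O(not summon_witness) holds, i.e. summon_witness is forbidden. None of the other listed options is forbidden under the premises.

summon_witness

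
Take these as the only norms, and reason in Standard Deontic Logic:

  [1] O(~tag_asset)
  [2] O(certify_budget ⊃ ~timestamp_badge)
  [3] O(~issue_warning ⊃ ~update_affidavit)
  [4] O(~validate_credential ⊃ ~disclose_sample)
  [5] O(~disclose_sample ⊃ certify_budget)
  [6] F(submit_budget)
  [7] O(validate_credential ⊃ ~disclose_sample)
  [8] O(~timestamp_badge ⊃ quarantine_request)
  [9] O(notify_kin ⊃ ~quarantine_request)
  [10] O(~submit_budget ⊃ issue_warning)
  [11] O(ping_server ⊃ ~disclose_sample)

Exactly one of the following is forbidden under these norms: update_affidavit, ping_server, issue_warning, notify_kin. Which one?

notify_kin

By case analysis on ~validate_credential: premise 4 gives O(~validate_credential ⊃ ~disclose_sample) and premise 7 gives O(validate_credential ⊃ ~disclose_sample), so O(~disclose_sample) either way.
From O(~disclose_sample) and premise 5, O(~disclose_sample ⊃ certify_budget), we obtain O(certify_budget).
Premise 2 is O(certify_budget ⊃ ~timestamp_badge); since O(certify_budget), deontic closure gives O(~timestamp_badge).
With premise 8, O(~timestamp_badge ⊃ quarantine_request), the K-axiom yields O(quarantine_request).
Premise 9, O(notify_kin ⊃ ~quarantine_request), contraposes to O(quarantine_request ⊃ ~notify_kin); with O(quarantine_request) we get O(~notify_kin).
So O(~notify_kin) holds, i.e. notify_kin is forbidden. None of the other listed options is forbidden under the premises.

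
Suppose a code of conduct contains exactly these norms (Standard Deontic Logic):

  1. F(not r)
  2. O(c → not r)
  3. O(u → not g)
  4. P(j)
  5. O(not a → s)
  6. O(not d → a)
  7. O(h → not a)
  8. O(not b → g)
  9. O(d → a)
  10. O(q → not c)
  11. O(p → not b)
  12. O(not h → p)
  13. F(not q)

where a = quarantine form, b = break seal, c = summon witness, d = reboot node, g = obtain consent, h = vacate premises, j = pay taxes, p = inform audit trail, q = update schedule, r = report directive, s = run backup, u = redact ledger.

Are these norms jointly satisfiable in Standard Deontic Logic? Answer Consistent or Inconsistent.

Premise 2 is O(c → not r), but O(c) is not derivable from the premises, so it does not yield O(not r).
So O(not r) is not derivable, and the apparent clash with O(r) does not arise.
A world satisfying every obligation exists (e.g. a=true, b=false, c=false, d=false, g=true, h=false, j=false, p=true, q=true, r=true, s=false, u=false); no atom is both obligatory and forbidden, so the set is consistent.

Consistent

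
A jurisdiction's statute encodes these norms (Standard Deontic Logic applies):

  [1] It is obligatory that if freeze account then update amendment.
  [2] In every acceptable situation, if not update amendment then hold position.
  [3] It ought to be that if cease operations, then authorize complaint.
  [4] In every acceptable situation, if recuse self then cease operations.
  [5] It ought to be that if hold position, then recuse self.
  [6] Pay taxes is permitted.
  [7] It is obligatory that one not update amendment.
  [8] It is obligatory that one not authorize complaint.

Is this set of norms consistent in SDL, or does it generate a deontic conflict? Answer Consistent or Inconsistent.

From premise 8 we have O(¬authorize_complaint).
Premise 3, O(cease_operations → authorize_complaint), contraposes to O(¬authorize_complaint → ¬cease_operations); with O(¬authorize_complaint) we get O(¬cease_operations).
Premise 4, O(recuse_self → cease_operations), contraposes to O(¬cease_operations → ¬recuse_self); with O(¬cease_operations) we get O(¬recuse_self).
Premise 5 is O(hold_position → recuse_self); contrapositively O(¬recuse_self → ¬hold_position). Since O(¬recuse_self) holds, K gives O(¬hold_position).
Premise 2, O(¬update_amendment → hold_position), contraposes to O(¬hold_position → update_amendment); with O(¬hold_position) we get O(update_amendment).
Yet premise 7 states O(¬update_amendment).
We now have both O(update_amendment) and O(¬update_amendment) — update_amendment is simultaneously obligatory and forbidden, violating the D-axiom.

Inconsistent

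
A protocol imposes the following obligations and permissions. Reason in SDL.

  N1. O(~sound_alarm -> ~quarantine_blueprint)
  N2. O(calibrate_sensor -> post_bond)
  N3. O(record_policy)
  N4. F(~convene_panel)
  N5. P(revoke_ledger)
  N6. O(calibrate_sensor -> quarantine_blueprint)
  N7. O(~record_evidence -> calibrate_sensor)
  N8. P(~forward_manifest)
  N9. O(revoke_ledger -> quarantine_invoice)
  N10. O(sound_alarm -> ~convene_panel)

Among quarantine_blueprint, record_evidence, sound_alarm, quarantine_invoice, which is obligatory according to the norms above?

record_evidence

Premise 4, F(~convene_panel), is equivalent to O(convene_panel).
The contrapositive of premise 10 (O(sound_alarm -> ~convene_panel)) is O(convene_panel -> ~sound_alarm), and O(convene_panel) is already established, so O(~sound_alarm).
With premise 1, O(~sound_alarm -> ~quarantine_blueprint), the K-axiom yields O(~quarantine_blueprint).
Premise 6 is O(calibrate_sensor -> quarantine_blueprint); contrapositively O(~quarantine_blueprint -> ~calibrate_sensor). Since O(~quarantine_blueprint) holds, K gives O(~calibrate_sensor).
The contrapositive of premise 7 (O(~record_evidence -> calibrate_sensor)) is O(~calibrate_sensor -> record_evidence), and O(~calibrate_sensor) is already established, so O(record_evidence).
So O(record_evidence) holds — record_evidence is obligatory. None of the other listed options is made obligatory by any chain of premises.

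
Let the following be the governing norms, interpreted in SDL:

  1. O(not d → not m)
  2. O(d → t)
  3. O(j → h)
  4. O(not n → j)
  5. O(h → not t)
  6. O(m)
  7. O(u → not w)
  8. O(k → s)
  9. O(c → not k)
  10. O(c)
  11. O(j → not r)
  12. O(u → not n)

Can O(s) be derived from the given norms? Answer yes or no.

Premise 8 is O(k → s), but O(k) is not derivable from the premises, so it does not yield O(s).
No other premise forces O(s). An ideal world satisfying every premise can still have s false, so O(s) is not derivable.

No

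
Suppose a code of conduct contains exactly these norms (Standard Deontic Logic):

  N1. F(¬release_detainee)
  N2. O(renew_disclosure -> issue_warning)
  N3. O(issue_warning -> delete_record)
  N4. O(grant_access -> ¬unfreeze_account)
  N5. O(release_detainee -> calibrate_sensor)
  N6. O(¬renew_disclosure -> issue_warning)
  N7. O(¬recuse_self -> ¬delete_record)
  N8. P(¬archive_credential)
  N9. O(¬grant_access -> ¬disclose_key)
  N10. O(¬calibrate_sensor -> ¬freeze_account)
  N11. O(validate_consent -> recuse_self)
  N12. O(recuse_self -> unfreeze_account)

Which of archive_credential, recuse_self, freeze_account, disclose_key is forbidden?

Premises 6 and 2 are O(¬renew_disclosure -> issue_warning) and O(renew_disclosure -> issue_warning); every ideal world satisfies ¬renew_disclosure or renew_disclosure, so in either case issue_warning holds — hence O(issue_warning).
Premise 3 is O(issue_warning -> delete_record); since O(issue_warning), deontic closure gives O(delete_record).
Premise 7 is O(¬recuse_self -> ¬delete_record); contrapositively O(delete_record -> recuse_self). Since O(delete_record) holds, K gives O(recuse_self).
Premise 12 is O(recuse_self -> unfreeze_account); since O(recuse_self), deontic closure gives O(unfreeze_account).
Premise 4, O(grant_access -> ¬unfreeze_account), contraposes to O(unfreeze_account -> ¬grant_access); with O(unfreeze_account) we get O(¬grant_access).
From O(¬grant_access) and premise 9, O(¬grant_access -> ¬disclose_key), we obtain O(¬disclose_key).
So O(¬disclose_key) holds, i.e. disclose_key is forbidden. None of the other listed options is forbidden under the premises.

disclose_key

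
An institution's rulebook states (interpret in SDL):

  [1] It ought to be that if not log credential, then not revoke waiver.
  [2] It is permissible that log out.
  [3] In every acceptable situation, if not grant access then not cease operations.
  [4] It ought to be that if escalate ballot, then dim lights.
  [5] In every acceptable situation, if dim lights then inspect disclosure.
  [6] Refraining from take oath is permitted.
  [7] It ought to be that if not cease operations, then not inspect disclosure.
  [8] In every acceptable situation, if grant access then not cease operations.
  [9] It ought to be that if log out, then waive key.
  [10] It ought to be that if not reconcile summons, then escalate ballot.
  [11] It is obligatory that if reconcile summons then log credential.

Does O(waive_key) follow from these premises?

Premise 9 is O(log_out → waive_key), but O(log_out) is not derivable from the premises (the permission P(log_out) asserts only ¬O(¬log_out), not O(log_out)), so it does not yield O(waive_key).
No other premise forces O(waive_key). An ideal world satisfying every premise can still have waive_key false, so O(waive_key) is not derivable.

No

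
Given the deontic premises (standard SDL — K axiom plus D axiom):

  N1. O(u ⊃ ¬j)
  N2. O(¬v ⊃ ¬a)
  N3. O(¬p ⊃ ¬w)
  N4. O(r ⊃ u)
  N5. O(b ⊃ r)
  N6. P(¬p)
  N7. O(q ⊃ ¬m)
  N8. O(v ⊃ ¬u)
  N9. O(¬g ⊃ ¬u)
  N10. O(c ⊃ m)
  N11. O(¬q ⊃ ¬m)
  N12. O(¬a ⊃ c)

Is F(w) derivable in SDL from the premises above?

Premise 3 is O(¬p ⊃ ¬w), but O(¬p) is not derivable from the premises (the permission P(¬p) asserts only ¬O(p), not O(¬p)), so it does not yield O(¬w).
No other premise forces O(¬w). An ideal world satisfying every premise can still have w true, so F(w) is not derivable.

No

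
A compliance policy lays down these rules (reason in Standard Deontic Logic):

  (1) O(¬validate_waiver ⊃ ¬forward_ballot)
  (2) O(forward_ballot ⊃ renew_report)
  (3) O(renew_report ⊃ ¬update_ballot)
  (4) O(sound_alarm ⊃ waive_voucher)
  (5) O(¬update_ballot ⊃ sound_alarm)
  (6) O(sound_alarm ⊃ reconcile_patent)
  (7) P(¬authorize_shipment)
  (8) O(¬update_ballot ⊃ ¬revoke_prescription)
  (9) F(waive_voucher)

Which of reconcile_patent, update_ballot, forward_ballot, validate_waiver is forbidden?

Premise 9, F(waive_voucher), is equivalent to O(¬waive_voucher).
Premise 4 is O(sound_alarm ⊃ waive_voucher); contrapositively O(¬waive_voucher ⊃ ¬sound_alarm). Since O(¬waive_voucher) holds, K gives O(¬sound_alarm).
Premise 5, O(¬update_ballot ⊃ sound_alarm), contraposes to O(¬sound_alarm ⊃ update_ballot); with O(¬sound_alarm) we get O(update_ballot).
Premise 3, O(renew_report ⊃ ¬update_ballot), contraposes to O(update_ballot ⊃ ¬renew_report); with O(update_ballot) we get O(¬renew_report).
Premise 2 is O(forward_ballot ⊃ renew_report); contrapositively O(¬renew_report ⊃ ¬forward_ballot). Since O(¬renew_report) holds, K gives O(¬forward_ballot).
So O(¬forward_ballot) holds, i.e. forward_ballot is forbidden. None of the other listed options is forbidden under the premises.

forward_ballot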